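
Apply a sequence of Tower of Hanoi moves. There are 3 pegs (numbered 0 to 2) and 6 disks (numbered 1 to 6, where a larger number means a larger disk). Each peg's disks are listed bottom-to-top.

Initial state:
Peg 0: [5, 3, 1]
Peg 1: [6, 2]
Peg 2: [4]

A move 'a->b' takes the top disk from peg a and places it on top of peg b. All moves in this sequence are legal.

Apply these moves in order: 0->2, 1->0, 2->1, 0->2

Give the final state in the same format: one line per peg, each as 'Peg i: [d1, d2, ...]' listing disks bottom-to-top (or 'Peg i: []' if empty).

After move 1 (0->2):
Peg 0: [5, 3]
Peg 1: [6, 2]
Peg 2: [4, 1]

After move 2 (1->0):
Peg 0: [5, 3, 2]
Peg 1: [6]
Peg 2: [4, 1]

After move 3 (2->1):
Peg 0: [5, 3, 2]
Peg 1: [6, 1]
Peg 2: [4]

After move 4 (0->2):
Peg 0: [5, 3]
Peg 1: [6, 1]
Peg 2: [4, 2]

Answer: Peg 0: [5, 3]
Peg 1: [6, 1]
Peg 2: [4, 2]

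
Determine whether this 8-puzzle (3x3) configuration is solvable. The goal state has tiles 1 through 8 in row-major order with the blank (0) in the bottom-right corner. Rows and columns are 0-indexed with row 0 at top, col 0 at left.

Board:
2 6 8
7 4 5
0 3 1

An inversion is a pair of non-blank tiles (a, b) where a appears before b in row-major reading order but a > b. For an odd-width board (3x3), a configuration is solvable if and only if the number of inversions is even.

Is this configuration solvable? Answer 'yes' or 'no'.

Inversions (pairs i<j in row-major order where tile[i] > tile[j] > 0): 19
19 is odd, so the puzzle is not solvable.

Answer: no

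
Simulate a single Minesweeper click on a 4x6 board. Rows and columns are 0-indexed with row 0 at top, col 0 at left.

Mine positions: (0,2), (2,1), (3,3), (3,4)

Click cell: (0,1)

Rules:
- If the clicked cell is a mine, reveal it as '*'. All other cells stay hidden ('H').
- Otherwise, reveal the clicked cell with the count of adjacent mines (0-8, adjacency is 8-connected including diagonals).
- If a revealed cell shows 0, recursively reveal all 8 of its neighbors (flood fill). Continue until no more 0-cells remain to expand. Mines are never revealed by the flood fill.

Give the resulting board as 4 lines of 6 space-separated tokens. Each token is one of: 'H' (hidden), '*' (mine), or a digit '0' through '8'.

H 1 H H H H
H H H H H H
H H H H H H
H H H H H H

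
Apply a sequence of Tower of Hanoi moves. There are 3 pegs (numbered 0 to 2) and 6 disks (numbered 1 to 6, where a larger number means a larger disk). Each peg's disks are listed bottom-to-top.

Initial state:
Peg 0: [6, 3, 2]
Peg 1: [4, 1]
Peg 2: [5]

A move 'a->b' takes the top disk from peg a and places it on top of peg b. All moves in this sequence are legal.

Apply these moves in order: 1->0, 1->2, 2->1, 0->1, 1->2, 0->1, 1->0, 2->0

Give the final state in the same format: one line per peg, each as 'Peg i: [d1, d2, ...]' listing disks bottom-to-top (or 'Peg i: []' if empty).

Answer: Peg 0: [6, 3, 2, 1]
Peg 1: [4]
Peg 2: [5]

Derivation:
After move 1 (1->0):
Peg 0: [6, 3, 2, 1]
Peg 1: [4]
Peg 2: [5]

After move 2 (1->2):
Peg 0: [6, 3, 2, 1]
Peg 1: []
Peg 2: [5, 4]

After move 3 (2->1):
Peg 0: [6, 3, 2, 1]
Peg 1: [4]
Peg 2: [5]

After move 4 (0->1):
Peg 0: [6, 3, 2]
Peg 1: [4, 1]
Peg 2: [5]

After move 5 (1->2):
Peg 0: [6, 3, 2]
Peg 1: [4]
Peg 2: [5, 1]

After move 6 (0->1):
Peg 0: [6, 3]
Peg 1: [4, 2]
Peg 2: [5, 1]

After move 7 (1->0):
Peg 0: [6, 3, 2]
Peg 1: [4]
Peg 2: [5, 1]

After move 8 (2->0):
Peg 0: [6, 3, 2, 1]
Peg 1: [4]
Peg 2: [5]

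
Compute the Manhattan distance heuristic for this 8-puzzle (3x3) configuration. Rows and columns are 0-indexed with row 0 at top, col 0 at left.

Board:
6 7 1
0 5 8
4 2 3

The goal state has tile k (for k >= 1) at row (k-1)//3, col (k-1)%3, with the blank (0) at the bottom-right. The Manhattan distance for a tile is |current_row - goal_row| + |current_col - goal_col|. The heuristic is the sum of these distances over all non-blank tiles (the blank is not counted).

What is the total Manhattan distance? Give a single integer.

Tile 6: (0,0)->(1,2) = 3
Tile 7: (0,1)->(2,0) = 3
Tile 1: (0,2)->(0,0) = 2
Tile 5: (1,1)->(1,1) = 0
Tile 8: (1,2)->(2,1) = 2
Tile 4: (2,0)->(1,0) = 1
Tile 2: (2,1)->(0,1) = 2
Tile 3: (2,2)->(0,2) = 2
Sum: 3 + 3 + 2 + 0 + 2 + 1 + 2 + 2 = 15

Answer: 15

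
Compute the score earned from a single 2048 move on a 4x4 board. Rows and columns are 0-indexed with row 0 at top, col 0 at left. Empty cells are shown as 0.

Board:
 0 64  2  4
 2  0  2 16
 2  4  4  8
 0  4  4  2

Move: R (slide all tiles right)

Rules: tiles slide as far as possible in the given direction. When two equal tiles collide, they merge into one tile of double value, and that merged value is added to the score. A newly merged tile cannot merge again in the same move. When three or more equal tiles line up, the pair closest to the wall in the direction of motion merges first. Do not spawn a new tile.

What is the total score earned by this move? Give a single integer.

Answer: 20

Derivation:
Slide right:
row 0: [0, 64, 2, 4] -> [0, 64, 2, 4]  score +0 (running 0)
row 1: [2, 0, 2, 16] -> [0, 0, 4, 16]  score +4 (running 4)
row 2: [2, 4, 4, 8] -> [0, 2, 8, 8]  score +8 (running 12)
row 3: [0, 4, 4, 2] -> [0, 0, 8, 2]  score +8 (running 20)
Board after move:
 0 64  2  4
 0  0  4 16
 0  2  8  8
 0  0  8  2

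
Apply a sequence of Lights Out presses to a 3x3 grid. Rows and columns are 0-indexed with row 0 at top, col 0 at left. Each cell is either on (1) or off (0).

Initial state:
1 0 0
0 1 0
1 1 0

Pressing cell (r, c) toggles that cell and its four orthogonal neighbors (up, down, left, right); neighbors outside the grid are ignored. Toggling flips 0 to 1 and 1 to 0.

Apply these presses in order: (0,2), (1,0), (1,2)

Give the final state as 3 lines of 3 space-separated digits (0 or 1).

After press 1 at (0,2):
1 1 1
0 1 1
1 1 0

After press 2 at (1,0):
0 1 1
1 0 1
0 1 0

After press 3 at (1,2):
0 1 0
1 1 0
0 1 1

Answer: 0 1 0
1 1 0
0 1 1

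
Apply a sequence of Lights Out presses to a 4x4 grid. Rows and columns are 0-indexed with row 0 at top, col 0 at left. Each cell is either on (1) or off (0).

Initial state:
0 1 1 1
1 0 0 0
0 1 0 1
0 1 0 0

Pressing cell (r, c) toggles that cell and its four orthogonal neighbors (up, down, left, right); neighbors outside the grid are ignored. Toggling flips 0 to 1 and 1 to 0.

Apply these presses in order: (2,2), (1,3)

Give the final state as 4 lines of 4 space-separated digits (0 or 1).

Answer: 0 1 1 0
1 0 0 1
0 0 1 1
0 1 1 0

Derivation:
After press 1 at (2,2):
0 1 1 1
1 0 1 0
0 0 1 0
0 1 1 0

After press 2 at (1,3):
0 1 1 0
1 0 0 1
0 0 1 1
0 1 1 0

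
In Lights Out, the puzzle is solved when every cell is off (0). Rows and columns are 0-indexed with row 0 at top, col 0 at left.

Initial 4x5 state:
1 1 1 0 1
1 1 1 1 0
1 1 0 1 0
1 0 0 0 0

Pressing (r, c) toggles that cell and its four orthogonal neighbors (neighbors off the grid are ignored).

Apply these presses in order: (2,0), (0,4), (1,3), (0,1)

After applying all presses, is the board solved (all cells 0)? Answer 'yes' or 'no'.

After press 1 at (2,0):
1 1 1 0 1
0 1 1 1 0
0 0 0 1 0
0 0 0 0 0

After press 2 at (0,4):
1 1 1 1 0
0 1 1 1 1
0 0 0 1 0
0 0 0 0 0

After press 3 at (1,3):
1 1 1 0 0
0 1 0 0 0
0 0 0 0 0
0 0 0 0 0

After press 4 at (0,1):
0 0 0 0 0
0 0 0 0 0
0 0 0 0 0
0 0 0 0 0

Lights still on: 0

Answer: yes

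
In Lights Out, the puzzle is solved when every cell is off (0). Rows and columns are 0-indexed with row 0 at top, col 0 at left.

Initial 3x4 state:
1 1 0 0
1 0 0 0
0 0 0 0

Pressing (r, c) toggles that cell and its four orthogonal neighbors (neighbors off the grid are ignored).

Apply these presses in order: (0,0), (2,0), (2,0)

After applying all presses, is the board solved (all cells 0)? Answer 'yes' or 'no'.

After press 1 at (0,0):
0 0 0 0
0 0 0 0
0 0 0 0

After press 2 at (2,0):
0 0 0 0
1 0 0 0
1 1 0 0

After press 3 at (2,0):
0 0 0 0
0 0 0 0
0 0 0 0

Lights still on: 0

Answer: yes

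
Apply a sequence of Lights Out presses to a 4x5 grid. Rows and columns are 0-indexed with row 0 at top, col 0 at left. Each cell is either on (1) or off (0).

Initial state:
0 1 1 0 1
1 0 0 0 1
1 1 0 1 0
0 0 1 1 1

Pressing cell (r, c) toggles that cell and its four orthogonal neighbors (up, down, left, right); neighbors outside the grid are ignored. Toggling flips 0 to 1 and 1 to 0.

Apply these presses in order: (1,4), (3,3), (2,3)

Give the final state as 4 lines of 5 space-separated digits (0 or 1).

Answer: 0 1 1 0 0
1 0 0 0 0
1 1 1 1 0
0 0 0 1 0

Derivation:
After press 1 at (1,4):
0 1 1 0 0
1 0 0 1 0
1 1 0 1 1
0 0 1 1 1

After press 2 at (3,3):
0 1 1 0 0
1 0 0 1 0
1 1 0 0 1
0 0 0 0 0

After press 3 at (2,3):
0 1 1 0 0
1 0 0 0 0
1 1 1 1 0
0 0 0 1 0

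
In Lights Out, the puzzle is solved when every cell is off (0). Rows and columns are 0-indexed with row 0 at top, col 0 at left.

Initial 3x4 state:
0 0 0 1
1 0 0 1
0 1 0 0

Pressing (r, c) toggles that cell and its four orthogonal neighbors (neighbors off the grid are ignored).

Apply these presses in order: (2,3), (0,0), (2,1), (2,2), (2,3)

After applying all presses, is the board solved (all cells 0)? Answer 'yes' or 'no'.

After press 1 at (2,3):
0 0 0 1
1 0 0 0
0 1 1 1

After press 2 at (0,0):
1 1 0 1
0 0 0 0
0 1 1 1

After press 3 at (2,1):
1 1 0 1
0 1 0 0
1 0 0 1

After press 4 at (2,2):
1 1 0 1
0 1 1 0
1 1 1 0

After press 5 at (2,3):
1 1 0 1
0 1 1 1
1 1 0 1

Lights still on: 9

Answer: no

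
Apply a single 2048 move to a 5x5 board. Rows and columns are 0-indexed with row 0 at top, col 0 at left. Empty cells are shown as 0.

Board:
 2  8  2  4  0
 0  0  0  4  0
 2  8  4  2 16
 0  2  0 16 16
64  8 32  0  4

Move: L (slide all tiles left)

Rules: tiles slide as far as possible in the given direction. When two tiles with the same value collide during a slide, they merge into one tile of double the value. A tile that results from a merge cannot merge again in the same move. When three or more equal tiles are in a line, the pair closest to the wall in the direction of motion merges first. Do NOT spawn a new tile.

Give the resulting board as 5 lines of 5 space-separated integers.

Answer:  2  8  2  4  0
 4  0  0  0  0
 2  8  4  2 16
 2 32  0  0  0
64  8 32  4  0

Derivation:
Slide left:
row 0: [2, 8, 2, 4, 0] -> [2, 8, 2, 4, 0]
row 1: [0, 0, 0, 4, 0] -> [4, 0, 0, 0, 0]
row 2: [2, 8, 4, 2, 16] -> [2, 8, 4, 2, 16]
row 3: [0, 2, 0, 16, 16] -> [2, 32, 0, 0, 0]
row 4: [64, 8, 32, 0, 4] -> [64, 8, 32, 4, 0]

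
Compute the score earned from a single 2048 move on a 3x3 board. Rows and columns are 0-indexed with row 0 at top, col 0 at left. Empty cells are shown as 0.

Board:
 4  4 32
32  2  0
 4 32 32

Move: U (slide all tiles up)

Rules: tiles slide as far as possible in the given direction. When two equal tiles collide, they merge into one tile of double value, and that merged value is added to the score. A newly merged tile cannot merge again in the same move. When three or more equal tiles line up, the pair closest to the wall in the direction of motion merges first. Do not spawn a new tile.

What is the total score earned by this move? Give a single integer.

Answer: 64

Derivation:
Slide up:
col 0: [4, 32, 4] -> [4, 32, 4]  score +0 (running 0)
col 1: [4, 2, 32] -> [4, 2, 32]  score +0 (running 0)
col 2: [32, 0, 32] -> [64, 0, 0]  score +64 (running 64)
Board after move:
 4  4 64
32  2  0
 4 32  0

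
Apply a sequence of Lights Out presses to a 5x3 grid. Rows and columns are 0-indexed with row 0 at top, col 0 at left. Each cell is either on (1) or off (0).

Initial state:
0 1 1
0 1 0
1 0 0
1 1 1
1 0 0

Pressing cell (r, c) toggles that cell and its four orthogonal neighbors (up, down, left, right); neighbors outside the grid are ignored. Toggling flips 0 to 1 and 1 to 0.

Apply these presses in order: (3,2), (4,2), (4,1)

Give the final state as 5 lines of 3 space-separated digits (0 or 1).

After press 1 at (3,2):
0 1 1
0 1 0
1 0 1
1 0 0
1 0 1

After press 2 at (4,2):
0 1 1
0 1 0
1 0 1
1 0 1
1 1 0

After press 3 at (4,1):
0 1 1
0 1 0
1 0 1
1 1 1
0 0 1

Answer: 0 1 1
0 1 0
1 0 1
1 1 1
0 0 1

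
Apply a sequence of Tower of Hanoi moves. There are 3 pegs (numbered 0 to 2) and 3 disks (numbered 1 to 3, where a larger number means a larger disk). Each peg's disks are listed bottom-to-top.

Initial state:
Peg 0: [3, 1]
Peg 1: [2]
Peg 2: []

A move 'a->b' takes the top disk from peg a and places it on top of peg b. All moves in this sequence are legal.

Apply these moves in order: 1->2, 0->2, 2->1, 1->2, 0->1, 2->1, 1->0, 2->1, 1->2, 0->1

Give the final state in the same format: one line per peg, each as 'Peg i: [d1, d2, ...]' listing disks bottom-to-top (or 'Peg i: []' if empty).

Answer: Peg 0: []
Peg 1: [3, 1]
Peg 2: [2]

Derivation:
After move 1 (1->2):
Peg 0: [3, 1]
Peg 1: []
Peg 2: [2]

After move 2 (0->2):
Peg 0: [3]
Peg 1: []
Peg 2: [2, 1]

After move 3 (2->1):
Peg 0: [3]
Peg 1: [1]
Peg 2: [2]

After move 4 (1->2):
Peg 0: [3]
Peg 1: []
Peg 2: [2, 1]

After move 5 (0->1):
Peg 0: []
Peg 1: [3]
Peg 2: [2, 1]

After move 6 (2->1):
Peg 0: []
Peg 1: [3, 1]
Peg 2: [2]

After move 7 (1->0):
Peg 0: [1]
Peg 1: [3]
Peg 2: [2]

After move 8 (2->1):
Peg 0: [1]
Peg 1: [3, 2]
Peg 2: []

After move 9 (1->2):
Peg 0: [1]
Peg 1: [3]
Peg 2: [2]

After move 10 (0->1):
Peg 0: []
Peg 1: [3, 1]
Peg 2: [2]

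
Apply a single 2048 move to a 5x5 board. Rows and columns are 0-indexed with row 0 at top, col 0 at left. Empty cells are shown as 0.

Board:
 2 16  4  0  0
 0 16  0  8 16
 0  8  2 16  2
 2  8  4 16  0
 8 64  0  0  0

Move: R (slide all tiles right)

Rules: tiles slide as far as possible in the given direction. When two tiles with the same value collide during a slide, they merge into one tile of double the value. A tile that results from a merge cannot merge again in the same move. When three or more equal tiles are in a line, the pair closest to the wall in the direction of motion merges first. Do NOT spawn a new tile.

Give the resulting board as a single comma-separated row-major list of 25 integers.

Answer: 0, 0, 2, 16, 4, 0, 0, 16, 8, 16, 0, 8, 2, 16, 2, 0, 2, 8, 4, 16, 0, 0, 0, 8, 64

Derivation:
Slide right:
row 0: [2, 16, 4, 0, 0] -> [0, 0, 2, 16, 4]
row 1: [0, 16, 0, 8, 16] -> [0, 0, 16, 8, 16]
row 2: [0, 8, 2, 16, 2] -> [0, 8, 2, 16, 2]
row 3: [2, 8, 4, 16, 0] -> [0, 2, 8, 4, 16]
row 4: [8, 64, 0, 0, 0] -> [0, 0, 0, 8, 64]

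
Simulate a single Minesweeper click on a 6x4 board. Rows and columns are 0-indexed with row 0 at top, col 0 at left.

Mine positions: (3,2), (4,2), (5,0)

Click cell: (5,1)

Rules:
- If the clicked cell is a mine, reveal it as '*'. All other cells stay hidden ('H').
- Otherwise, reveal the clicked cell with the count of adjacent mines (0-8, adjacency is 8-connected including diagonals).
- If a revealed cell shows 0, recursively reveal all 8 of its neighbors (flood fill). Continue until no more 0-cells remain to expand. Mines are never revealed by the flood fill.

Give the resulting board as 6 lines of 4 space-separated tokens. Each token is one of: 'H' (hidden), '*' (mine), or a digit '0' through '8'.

H H H H
H H H H
H H H H
H H H H
H H H H
H 2 H H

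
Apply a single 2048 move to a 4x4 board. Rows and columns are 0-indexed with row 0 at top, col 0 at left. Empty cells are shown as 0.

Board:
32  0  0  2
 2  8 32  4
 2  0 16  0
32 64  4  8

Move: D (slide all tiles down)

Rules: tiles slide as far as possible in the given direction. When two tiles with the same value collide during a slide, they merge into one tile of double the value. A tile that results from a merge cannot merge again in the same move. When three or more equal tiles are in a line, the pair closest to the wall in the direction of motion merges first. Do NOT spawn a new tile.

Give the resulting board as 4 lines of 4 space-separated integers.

Slide down:
col 0: [32, 2, 2, 32] -> [0, 32, 4, 32]
col 1: [0, 8, 0, 64] -> [0, 0, 8, 64]
col 2: [0, 32, 16, 4] -> [0, 32, 16, 4]
col 3: [2, 4, 0, 8] -> [0, 2, 4, 8]

Answer:  0  0  0  0
32  0 32  2
 4  8 16  4
32 64  4  8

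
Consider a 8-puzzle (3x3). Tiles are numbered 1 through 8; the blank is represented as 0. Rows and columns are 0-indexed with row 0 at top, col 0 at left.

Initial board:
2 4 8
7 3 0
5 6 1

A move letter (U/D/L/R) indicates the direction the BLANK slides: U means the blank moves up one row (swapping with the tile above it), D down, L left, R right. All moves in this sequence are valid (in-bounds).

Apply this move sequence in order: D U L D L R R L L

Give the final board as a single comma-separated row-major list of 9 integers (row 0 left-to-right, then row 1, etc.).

After move 1 (D):
2 4 8
7 3 1
5 6 0

After move 2 (U):
2 4 8
7 3 0
5 6 1

After move 3 (L):
2 4 8
7 0 3
5 6 1

After move 4 (D):
2 4 8
7 6 3
5 0 1

After move 5 (L):
2 4 8
7 6 3
0 5 1

After move 6 (R):
2 4 8
7 6 3
5 0 1

After move 7 (R):
2 4 8
7 6 3
5 1 0

After move 8 (L):
2 4 8
7 6 3
5 0 1

After move 9 (L):
2 4 8
7 6 3
0 5 1

Answer: 2, 4, 8, 7, 6, 3, 0, 5, 1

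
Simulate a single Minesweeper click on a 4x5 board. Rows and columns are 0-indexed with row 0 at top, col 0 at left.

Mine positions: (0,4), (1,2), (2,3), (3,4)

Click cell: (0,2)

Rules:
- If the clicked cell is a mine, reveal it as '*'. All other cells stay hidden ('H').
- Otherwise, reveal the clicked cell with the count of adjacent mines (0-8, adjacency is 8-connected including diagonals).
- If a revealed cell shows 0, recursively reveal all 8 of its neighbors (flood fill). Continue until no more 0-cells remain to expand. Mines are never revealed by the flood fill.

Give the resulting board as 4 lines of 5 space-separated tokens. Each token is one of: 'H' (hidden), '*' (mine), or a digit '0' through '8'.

H H 1 H H
H H H H H
H H H H H
H H H H H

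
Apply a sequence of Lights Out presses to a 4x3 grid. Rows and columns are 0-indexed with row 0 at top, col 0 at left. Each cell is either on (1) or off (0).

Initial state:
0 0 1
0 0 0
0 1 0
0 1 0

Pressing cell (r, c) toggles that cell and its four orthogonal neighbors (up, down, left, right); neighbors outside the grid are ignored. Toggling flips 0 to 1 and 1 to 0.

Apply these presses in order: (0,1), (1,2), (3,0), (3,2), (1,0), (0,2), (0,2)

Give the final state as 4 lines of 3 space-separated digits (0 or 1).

Answer: 0 1 1
1 1 1
0 1 0
1 1 1

Derivation:
After press 1 at (0,1):
1 1 0
0 1 0
0 1 0
0 1 0

After press 2 at (1,2):
1 1 1
0 0 1
0 1 1
0 1 0

After press 3 at (3,0):
1 1 1
0 0 1
1 1 1
1 0 0

After press 4 at (3,2):
1 1 1
0 0 1
1 1 0
1 1 1

After press 5 at (1,0):
0 1 1
1 1 1
0 1 0
1 1 1

After press 6 at (0,2):
0 0 0
1 1 0
0 1 0
1 1 1

After press 7 at (0,2):
0 1 1
1 1 1
0 1 0
1 1 1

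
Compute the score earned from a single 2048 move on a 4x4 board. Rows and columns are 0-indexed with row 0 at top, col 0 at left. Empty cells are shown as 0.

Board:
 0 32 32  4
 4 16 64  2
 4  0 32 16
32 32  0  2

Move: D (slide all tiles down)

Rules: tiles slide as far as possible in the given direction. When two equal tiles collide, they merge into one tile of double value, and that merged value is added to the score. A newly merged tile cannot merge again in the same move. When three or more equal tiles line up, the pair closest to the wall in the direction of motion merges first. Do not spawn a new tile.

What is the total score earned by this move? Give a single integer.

Slide down:
col 0: [0, 4, 4, 32] -> [0, 0, 8, 32]  score +8 (running 8)
col 1: [32, 16, 0, 32] -> [0, 32, 16, 32]  score +0 (running 8)
col 2: [32, 64, 32, 0] -> [0, 32, 64, 32]  score +0 (running 8)
col 3: [4, 2, 16, 2] -> [4, 2, 16, 2]  score +0 (running 8)
Board after move:
 0  0  0  4
 0 32 32  2
 8 16 64 16
32 32 32  2

Answer: 8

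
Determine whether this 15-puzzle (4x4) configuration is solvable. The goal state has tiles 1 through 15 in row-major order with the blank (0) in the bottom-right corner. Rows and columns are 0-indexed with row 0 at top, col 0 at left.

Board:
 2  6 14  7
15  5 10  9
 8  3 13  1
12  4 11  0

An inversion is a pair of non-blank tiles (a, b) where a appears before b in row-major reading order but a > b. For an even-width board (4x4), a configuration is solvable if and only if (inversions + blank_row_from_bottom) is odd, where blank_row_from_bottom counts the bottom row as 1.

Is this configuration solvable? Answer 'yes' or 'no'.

Answer: yes

Derivation:
Inversions: 52
Blank is in row 3 (0-indexed from top), which is row 1 counting from the bottom (bottom = 1).
52 + 1 = 53, which is odd, so the puzzle is solvable.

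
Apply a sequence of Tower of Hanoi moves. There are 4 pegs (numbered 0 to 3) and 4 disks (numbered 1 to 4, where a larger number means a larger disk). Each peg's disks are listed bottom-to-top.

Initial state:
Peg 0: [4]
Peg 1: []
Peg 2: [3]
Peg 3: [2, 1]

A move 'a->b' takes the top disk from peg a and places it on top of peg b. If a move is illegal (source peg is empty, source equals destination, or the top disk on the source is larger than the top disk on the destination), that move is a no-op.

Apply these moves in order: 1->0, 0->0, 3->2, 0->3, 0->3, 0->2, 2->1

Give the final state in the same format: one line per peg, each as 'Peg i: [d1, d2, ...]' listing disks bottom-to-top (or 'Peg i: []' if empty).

Answer: Peg 0: [4]
Peg 1: [1]
Peg 2: [3]
Peg 3: [2]

Derivation:
After move 1 (1->0):
Peg 0: [4]
Peg 1: []
Peg 2: [3]
Peg 3: [2, 1]

After move 2 (0->0):
Peg 0: [4]
Peg 1: []
Peg 2: [3]
Peg 3: [2, 1]

After move 3 (3->2):
Peg 0: [4]
Peg 1: []
Peg 2: [3, 1]
Peg 3: [2]

After move 4 (0->3):
Peg 0: [4]
Peg 1: []
Peg 2: [3, 1]
Peg 3: [2]

After move 5 (0->3):
Peg 0: [4]
Peg 1: []
Peg 2: [3, 1]
Peg 3: [2]

After move 6 (0->2):
Peg 0: [4]
Peg 1: []
Peg 2: [3, 1]
Peg 3: [2]

After move 7 (2->1):
Peg 0: [4]
Peg 1: [1]
Peg 2: [3]
Peg 3: [2]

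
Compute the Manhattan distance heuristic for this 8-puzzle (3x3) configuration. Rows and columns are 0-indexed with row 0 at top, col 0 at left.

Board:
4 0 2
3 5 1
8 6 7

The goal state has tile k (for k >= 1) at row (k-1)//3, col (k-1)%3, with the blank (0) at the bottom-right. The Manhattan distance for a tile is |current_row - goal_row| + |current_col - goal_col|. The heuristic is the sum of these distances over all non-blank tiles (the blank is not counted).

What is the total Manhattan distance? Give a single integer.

Tile 4: (0,0)->(1,0) = 1
Tile 2: (0,2)->(0,1) = 1
Tile 3: (1,0)->(0,2) = 3
Tile 5: (1,1)->(1,1) = 0
Tile 1: (1,2)->(0,0) = 3
Tile 8: (2,0)->(2,1) = 1
Tile 6: (2,1)->(1,2) = 2
Tile 7: (2,2)->(2,0) = 2
Sum: 1 + 1 + 3 + 0 + 3 + 1 + 2 + 2 = 13

Answer: 13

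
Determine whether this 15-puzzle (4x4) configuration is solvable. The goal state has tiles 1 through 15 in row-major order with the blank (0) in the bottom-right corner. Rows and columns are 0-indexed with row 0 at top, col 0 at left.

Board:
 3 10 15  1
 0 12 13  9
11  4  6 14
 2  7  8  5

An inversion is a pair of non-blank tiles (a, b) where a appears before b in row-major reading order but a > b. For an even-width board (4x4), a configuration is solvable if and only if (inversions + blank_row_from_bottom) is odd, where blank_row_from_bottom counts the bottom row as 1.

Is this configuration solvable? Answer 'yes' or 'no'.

Answer: no

Derivation:
Inversions: 59
Blank is in row 1 (0-indexed from top), which is row 3 counting from the bottom (bottom = 1).
59 + 3 = 62, which is even, so the puzzle is not solvable.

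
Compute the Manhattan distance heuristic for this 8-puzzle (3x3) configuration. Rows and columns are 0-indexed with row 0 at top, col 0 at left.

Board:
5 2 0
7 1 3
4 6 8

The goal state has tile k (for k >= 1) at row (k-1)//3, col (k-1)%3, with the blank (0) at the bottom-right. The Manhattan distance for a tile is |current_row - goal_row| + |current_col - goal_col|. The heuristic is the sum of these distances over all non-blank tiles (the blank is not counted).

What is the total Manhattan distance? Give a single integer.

Answer: 10

Derivation:
Tile 5: (0,0)->(1,1) = 2
Tile 2: (0,1)->(0,1) = 0
Tile 7: (1,0)->(2,0) = 1
Tile 1: (1,1)->(0,0) = 2
Tile 3: (1,2)->(0,2) = 1
Tile 4: (2,0)->(1,0) = 1
Tile 6: (2,1)->(1,2) = 2
Tile 8: (2,2)->(2,1) = 1
Sum: 2 + 0 + 1 + 2 + 1 + 1 + 2 + 1 = 10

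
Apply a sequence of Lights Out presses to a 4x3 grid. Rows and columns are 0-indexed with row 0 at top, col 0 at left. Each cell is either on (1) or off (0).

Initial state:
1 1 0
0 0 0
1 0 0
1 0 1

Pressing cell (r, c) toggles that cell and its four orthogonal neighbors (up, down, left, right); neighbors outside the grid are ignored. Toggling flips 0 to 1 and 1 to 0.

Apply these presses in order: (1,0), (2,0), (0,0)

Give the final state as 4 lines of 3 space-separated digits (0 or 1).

Answer: 1 0 0
1 1 0
1 1 0
0 0 1

Derivation:
After press 1 at (1,0):
0 1 0
1 1 0
0 0 0
1 0 1

After press 2 at (2,0):
0 1 0
0 1 0
1 1 0
0 0 1

After press 3 at (0,0):
1 0 0
1 1 0
1 1 0
0 0 1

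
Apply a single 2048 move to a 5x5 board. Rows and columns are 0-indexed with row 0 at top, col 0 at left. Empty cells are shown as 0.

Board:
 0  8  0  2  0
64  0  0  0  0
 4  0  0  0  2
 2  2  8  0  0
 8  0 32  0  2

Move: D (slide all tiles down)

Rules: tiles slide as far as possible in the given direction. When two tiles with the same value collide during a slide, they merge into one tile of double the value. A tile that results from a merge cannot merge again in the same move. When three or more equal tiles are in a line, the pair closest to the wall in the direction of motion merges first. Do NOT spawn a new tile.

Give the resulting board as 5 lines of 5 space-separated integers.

Answer:  0  0  0  0  0
64  0  0  0  0
 4  0  0  0  0
 2  8  8  0  0
 8  2 32  2  4

Derivation:
Slide down:
col 0: [0, 64, 4, 2, 8] -> [0, 64, 4, 2, 8]
col 1: [8, 0, 0, 2, 0] -> [0, 0, 0, 8, 2]
col 2: [0, 0, 0, 8, 32] -> [0, 0, 0, 8, 32]
col 3: [2, 0, 0, 0, 0] -> [0, 0, 0, 0, 2]
col 4: [0, 0, 2, 0, 2] -> [0, 0, 0, 0, 4]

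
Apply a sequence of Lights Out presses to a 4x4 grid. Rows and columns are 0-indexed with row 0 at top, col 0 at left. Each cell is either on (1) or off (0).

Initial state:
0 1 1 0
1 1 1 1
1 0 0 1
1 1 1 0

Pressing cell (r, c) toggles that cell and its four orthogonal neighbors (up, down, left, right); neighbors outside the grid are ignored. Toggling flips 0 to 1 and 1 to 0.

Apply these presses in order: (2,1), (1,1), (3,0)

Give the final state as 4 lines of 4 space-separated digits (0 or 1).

Answer: 0 0 1 0
0 1 0 1
1 0 1 1
0 1 1 0

Derivation:
After press 1 at (2,1):
0 1 1 0
1 0 1 1
0 1 1 1
1 0 1 0

After press 2 at (1,1):
0 0 1 0
0 1 0 1
0 0 1 1
1 0 1 0

After press 3 at (3,0):
0 0 1 0
0 1 0 1
1 0 1 1
0 1 1 0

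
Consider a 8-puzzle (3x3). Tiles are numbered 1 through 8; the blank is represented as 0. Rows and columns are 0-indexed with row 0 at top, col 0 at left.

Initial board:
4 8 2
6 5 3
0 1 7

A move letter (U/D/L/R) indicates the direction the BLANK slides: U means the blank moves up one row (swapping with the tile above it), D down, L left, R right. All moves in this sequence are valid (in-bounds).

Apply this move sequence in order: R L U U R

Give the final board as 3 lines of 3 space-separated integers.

After move 1 (R):
4 8 2
6 5 3
1 0 7

After move 2 (L):
4 8 2
6 5 3
0 1 7

After move 3 (U):
4 8 2
0 5 3
6 1 7

After move 4 (U):
0 8 2
4 5 3
6 1 7

After move 5 (R):
8 0 2
4 5 3
6 1 7

Answer: 8 0 2
4 5 3
6 1 7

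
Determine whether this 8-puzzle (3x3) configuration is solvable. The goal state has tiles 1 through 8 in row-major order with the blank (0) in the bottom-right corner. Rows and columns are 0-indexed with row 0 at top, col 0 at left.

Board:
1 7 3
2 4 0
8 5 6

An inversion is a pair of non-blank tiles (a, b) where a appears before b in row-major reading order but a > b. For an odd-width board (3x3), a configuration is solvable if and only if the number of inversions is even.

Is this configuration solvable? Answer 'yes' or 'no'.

Answer: yes

Derivation:
Inversions (pairs i<j in row-major order where tile[i] > tile[j] > 0): 8
8 is even, so the puzzle is solvable.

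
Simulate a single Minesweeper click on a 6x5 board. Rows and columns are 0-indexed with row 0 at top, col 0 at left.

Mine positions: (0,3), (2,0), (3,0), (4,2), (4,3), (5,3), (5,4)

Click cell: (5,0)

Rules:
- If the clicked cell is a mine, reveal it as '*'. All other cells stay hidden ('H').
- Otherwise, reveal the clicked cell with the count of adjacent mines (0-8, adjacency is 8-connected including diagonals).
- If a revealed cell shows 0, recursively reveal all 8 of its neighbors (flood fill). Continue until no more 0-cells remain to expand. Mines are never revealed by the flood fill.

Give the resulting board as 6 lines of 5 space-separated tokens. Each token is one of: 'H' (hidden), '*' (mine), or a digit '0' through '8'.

H H H H H
H H H H H
H H H H H
H H H H H
1 2 H H H
0 1 H H H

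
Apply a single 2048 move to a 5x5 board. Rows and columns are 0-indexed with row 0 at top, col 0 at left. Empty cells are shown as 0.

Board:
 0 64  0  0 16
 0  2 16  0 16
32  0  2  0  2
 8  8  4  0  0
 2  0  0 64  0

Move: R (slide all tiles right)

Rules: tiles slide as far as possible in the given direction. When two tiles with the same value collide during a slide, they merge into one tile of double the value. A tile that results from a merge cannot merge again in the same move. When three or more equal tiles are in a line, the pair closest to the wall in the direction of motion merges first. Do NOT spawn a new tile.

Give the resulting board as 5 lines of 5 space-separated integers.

Answer:  0  0  0 64 16
 0  0  0  2 32
 0  0  0 32  4
 0  0  0 16  4
 0  0  0  2 64

Derivation:
Slide right:
row 0: [0, 64, 0, 0, 16] -> [0, 0, 0, 64, 16]
row 1: [0, 2, 16, 0, 16] -> [0, 0, 0, 2, 32]
row 2: [32, 0, 2, 0, 2] -> [0, 0, 0, 32, 4]
row 3: [8, 8, 4, 0, 0] -> [0, 0, 0, 16, 4]
row 4: [2, 0, 0, 64, 0] -> [0, 0, 0, 2, 64]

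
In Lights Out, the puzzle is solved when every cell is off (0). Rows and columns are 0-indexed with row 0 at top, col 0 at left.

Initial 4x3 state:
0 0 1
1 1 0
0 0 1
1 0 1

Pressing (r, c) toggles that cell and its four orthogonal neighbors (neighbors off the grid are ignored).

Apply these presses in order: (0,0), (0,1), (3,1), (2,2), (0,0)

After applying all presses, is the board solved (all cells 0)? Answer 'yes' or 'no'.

Answer: no

Derivation:
After press 1 at (0,0):
1 1 1
0 1 0
0 0 1
1 0 1

After press 2 at (0,1):
0 0 0
0 0 0
0 0 1
1 0 1

After press 3 at (3,1):
0 0 0
0 0 0
0 1 1
0 1 0

After press 4 at (2,2):
0 0 0
0 0 1
0 0 0
0 1 1

After press 5 at (0,0):
1 1 0
1 0 1
0 0 0
0 1 1

Lights still on: 6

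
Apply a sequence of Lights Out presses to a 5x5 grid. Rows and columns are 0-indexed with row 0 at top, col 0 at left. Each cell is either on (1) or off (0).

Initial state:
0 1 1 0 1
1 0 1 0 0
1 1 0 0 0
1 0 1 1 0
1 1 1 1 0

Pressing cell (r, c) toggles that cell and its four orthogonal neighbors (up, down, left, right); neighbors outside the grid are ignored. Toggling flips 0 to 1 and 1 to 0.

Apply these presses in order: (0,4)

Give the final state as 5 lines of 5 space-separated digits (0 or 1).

Answer: 0 1 1 1 0
1 0 1 0 1
1 1 0 0 0
1 0 1 1 0
1 1 1 1 0

Derivation:
After press 1 at (0,4):
0 1 1 1 0
1 0 1 0 1
1 1 0 0 0
1 0 1 1 0
1 1 1 1 0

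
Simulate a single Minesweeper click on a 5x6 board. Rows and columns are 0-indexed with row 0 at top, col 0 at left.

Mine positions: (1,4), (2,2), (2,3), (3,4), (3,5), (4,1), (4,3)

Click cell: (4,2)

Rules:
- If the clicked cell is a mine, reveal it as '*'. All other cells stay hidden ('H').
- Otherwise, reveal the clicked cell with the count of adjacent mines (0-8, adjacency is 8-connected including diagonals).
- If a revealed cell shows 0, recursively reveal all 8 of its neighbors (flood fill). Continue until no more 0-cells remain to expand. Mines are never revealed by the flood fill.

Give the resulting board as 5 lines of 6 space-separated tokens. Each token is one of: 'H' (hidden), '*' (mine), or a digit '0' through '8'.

H H H H H H
H H H H H H
H H H H H H
H H H H H H
H H 2 H H H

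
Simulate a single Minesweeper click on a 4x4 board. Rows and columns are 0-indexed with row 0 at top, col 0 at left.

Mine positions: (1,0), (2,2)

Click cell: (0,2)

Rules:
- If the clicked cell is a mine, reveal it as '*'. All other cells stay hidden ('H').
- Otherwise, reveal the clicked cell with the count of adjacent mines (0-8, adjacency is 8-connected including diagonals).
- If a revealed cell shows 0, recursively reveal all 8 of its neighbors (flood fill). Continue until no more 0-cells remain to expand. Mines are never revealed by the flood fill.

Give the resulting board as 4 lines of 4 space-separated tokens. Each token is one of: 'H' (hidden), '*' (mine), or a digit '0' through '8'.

H 1 0 0
H 2 1 1
H H H H
H H H H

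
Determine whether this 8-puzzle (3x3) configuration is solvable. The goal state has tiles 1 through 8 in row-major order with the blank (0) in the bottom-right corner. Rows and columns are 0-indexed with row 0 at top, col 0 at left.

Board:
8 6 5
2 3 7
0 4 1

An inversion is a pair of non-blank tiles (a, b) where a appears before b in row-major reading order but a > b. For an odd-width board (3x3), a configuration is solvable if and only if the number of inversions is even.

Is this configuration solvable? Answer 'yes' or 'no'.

Answer: no

Derivation:
Inversions (pairs i<j in row-major order where tile[i] > tile[j] > 0): 21
21 is odd, so the puzzle is not solvable.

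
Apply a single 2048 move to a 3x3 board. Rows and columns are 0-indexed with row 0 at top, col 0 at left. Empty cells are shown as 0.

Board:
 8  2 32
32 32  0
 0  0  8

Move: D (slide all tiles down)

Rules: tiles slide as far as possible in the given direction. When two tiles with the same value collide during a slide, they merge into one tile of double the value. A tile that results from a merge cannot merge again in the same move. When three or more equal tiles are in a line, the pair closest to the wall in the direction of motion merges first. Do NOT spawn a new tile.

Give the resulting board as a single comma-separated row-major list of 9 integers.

Answer: 0, 0, 0, 8, 2, 32, 32, 32, 8

Derivation:
Slide down:
col 0: [8, 32, 0] -> [0, 8, 32]
col 1: [2, 32, 0] -> [0, 2, 32]
col 2: [32, 0, 8] -> [0, 32, 8]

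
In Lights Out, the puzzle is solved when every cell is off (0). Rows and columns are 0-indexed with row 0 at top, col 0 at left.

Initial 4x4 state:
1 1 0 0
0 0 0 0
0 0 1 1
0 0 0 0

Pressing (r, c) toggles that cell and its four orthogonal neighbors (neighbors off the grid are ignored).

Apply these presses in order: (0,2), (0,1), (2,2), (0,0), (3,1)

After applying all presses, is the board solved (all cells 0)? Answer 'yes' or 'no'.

Answer: no

Derivation:
After press 1 at (0,2):
1 0 1 1
0 0 1 0
0 0 1 1
0 0 0 0

After press 2 at (0,1):
0 1 0 1
0 1 1 0
0 0 1 1
0 0 0 0

After press 3 at (2,2):
0 1 0 1
0 1 0 0
0 1 0 0
0 0 1 0

After press 4 at (0,0):
1 0 0 1
1 1 0 0
0 1 0 0
0 0 1 0

After press 5 at (3,1):
1 0 0 1
1 1 0 0
0 0 0 0
1 1 0 0

Lights still on: 6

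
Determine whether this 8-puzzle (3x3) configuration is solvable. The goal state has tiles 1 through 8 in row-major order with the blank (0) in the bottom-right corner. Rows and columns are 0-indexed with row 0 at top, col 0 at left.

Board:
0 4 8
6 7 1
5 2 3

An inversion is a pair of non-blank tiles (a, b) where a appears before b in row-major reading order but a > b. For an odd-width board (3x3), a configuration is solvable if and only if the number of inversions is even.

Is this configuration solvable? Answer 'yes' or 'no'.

Inversions (pairs i<j in row-major order where tile[i] > tile[j] > 0): 19
19 is odd, so the puzzle is not solvable.

Answer: no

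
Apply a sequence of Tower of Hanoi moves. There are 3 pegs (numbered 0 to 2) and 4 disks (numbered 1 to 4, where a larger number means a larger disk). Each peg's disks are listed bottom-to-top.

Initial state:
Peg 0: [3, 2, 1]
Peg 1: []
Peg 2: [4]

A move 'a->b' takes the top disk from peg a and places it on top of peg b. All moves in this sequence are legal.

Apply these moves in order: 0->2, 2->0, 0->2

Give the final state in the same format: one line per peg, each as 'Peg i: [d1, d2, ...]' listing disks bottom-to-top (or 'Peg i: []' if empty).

After move 1 (0->2):
Peg 0: [3, 2]
Peg 1: []
Peg 2: [4, 1]

After move 2 (2->0):
Peg 0: [3, 2, 1]
Peg 1: []
Peg 2: [4]

After move 3 (0->2):
Peg 0: [3, 2]
Peg 1: []
Peg 2: [4, 1]

Answer: Peg 0: [3, 2]
Peg 1: []
Peg 2: [4, 1]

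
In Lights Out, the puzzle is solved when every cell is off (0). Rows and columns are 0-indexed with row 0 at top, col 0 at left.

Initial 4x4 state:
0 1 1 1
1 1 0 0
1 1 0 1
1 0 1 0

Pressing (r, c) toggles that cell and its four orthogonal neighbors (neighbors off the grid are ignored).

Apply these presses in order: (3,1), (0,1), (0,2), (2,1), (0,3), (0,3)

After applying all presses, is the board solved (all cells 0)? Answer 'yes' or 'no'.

After press 1 at (3,1):
0 1 1 1
1 1 0 0
1 0 0 1
0 1 0 0

After press 2 at (0,1):
1 0 0 1
1 0 0 0
1 0 0 1
0 1 0 0

After press 3 at (0,2):
1 1 1 0
1 0 1 0
1 0 0 1
0 1 0 0

After press 4 at (2,1):
1 1 1 0
1 1 1 0
0 1 1 1
0 0 0 0

After press 5 at (0,3):
1 1 0 1
1 1 1 1
0 1 1 1
0 0 0 0

After press 6 at (0,3):
1 1 1 0
1 1 1 0
0 1 1 1
0 0 0 0

Lights still on: 9

Answer: no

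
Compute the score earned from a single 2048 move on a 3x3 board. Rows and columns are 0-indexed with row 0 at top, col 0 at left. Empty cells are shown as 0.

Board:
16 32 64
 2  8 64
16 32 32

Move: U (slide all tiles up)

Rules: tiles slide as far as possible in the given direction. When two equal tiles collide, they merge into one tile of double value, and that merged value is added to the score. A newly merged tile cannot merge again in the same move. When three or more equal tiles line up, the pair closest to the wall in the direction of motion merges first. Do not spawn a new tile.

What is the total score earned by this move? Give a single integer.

Slide up:
col 0: [16, 2, 16] -> [16, 2, 16]  score +0 (running 0)
col 1: [32, 8, 32] -> [32, 8, 32]  score +0 (running 0)
col 2: [64, 64, 32] -> [128, 32, 0]  score +128 (running 128)
Board after move:
 16  32 128
  2   8  32
 16  32   0

Answer: 128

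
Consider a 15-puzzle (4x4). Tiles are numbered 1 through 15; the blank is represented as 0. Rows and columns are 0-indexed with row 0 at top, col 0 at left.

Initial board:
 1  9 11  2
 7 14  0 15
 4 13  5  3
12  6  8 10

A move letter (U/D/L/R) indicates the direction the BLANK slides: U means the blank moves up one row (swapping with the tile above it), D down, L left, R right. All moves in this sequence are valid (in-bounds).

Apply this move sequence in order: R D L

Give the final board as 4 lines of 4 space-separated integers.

Answer:  1  9 11  2
 7 14 15  3
 4 13  0  5
12  6  8 10

Derivation:
After move 1 (R):
 1  9 11  2
 7 14 15  0
 4 13  5  3
12  6  8 10

After move 2 (D):
 1  9 11  2
 7 14 15  3
 4 13  5  0
12  6  8 10

After move 3 (L):
 1  9 11  2
 7 14 15  3
 4 13  0  5
12  6  8 10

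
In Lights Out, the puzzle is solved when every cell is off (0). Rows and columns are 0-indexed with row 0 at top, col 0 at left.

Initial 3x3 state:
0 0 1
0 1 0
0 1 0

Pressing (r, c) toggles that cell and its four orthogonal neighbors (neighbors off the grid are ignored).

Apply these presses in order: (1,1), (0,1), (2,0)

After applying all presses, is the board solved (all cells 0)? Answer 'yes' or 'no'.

After press 1 at (1,1):
0 1 1
1 0 1
0 0 0

After press 2 at (0,1):
1 0 0
1 1 1
0 0 0

After press 3 at (2,0):
1 0 0
0 1 1
1 1 0

Lights still on: 5

Answer: no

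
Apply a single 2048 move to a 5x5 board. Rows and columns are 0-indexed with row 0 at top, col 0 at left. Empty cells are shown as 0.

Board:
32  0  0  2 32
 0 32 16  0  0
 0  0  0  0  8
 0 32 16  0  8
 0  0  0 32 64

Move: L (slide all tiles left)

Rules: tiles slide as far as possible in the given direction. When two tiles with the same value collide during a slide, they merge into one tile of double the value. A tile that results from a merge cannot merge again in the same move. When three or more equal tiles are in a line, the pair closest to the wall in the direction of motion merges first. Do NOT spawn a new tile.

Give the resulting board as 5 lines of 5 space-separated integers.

Answer: 32  2 32  0  0
32 16  0  0  0
 8  0  0  0  0
32 16  8  0  0
32 64  0  0  0

Derivation:
Slide left:
row 0: [32, 0, 0, 2, 32] -> [32, 2, 32, 0, 0]
row 1: [0, 32, 16, 0, 0] -> [32, 16, 0, 0, 0]
row 2: [0, 0, 0, 0, 8] -> [8, 0, 0, 0, 0]
row 3: [0, 32, 16, 0, 8] -> [32, 16, 8, 0, 0]
row 4: [0, 0, 0, 32, 64] -> [32, 64, 0, 0, 0]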